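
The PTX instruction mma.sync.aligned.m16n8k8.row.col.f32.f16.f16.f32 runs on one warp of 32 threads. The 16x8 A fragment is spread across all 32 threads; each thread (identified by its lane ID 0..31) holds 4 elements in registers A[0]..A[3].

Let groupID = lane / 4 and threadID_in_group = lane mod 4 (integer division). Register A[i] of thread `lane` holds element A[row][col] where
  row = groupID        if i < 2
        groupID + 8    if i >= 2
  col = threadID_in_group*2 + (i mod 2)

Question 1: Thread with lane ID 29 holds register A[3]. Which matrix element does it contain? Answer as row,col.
L=29->gid=29>>2=7, tid=29&3=1
[3]->row 7+8=15  col 1·2+1=3

15,3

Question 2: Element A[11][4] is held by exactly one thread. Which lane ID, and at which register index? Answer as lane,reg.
r=11⇒gr=3,Rb=1  c=4⇒th=2,odd=0
L=3*4+2=14  i=1*2+0=2

14,2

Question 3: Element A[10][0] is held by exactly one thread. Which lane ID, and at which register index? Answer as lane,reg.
r=10⇒gr=2,Rb=1  c=0⇒th=0,odd=0
L=2*4+0=8  i=1*2+0=2

8,2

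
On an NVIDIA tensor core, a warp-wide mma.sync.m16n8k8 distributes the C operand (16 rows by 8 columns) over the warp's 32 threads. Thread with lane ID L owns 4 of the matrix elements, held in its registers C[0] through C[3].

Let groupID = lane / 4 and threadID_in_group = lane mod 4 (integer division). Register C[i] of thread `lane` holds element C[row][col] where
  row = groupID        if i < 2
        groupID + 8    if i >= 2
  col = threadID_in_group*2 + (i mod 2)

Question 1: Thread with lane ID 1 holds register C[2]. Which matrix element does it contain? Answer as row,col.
L=1->g=1>>2=0, t=1&3=1
[2]->row 0+8=8  col 1·2+0=2

8,2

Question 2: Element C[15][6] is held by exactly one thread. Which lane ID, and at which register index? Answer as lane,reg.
31,2

r=15->g=7,rb=1  c=6->t=3,b0=0
L=7*4+3=31  i=1*2+0=2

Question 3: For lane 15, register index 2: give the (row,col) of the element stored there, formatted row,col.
lane 15⇒15/4=3, 15 mod 4=3
i=2  r:3+8⇒11  c:2·3+0⇒6

11,6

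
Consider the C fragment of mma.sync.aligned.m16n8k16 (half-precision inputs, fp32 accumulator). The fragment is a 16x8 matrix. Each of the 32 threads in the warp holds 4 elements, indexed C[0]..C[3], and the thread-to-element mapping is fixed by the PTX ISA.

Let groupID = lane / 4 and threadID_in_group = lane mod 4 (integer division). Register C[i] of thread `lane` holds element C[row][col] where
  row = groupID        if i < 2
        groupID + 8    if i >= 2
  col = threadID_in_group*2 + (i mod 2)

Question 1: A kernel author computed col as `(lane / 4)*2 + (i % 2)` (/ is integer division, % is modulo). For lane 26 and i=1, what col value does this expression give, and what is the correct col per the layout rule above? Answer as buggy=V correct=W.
buggy=13 correct=5

`(lane / 4)*2 + (i % 2)`[26,1]->13
L=26->gid=26>>2=6, tid=26&3=2
[1]->row 6+0=6  col 2·2+1=5
col: 13 vs 5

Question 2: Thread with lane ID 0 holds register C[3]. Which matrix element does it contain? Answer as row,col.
8,1

0: gr=0,th=0
[3] (0+8,0*2+1) = (8,1)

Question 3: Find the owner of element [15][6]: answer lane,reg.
r=15⇒gr=7,Rb=1  c=6⇒th=3,odd=0
L=7*4+3=31  i=1*2+0=2

31,2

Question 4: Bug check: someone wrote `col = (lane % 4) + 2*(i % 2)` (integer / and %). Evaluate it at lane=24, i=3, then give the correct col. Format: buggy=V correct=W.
`(lane % 4) + 2*(i % 2)`[24,3]⇒2
lane 24: gr=6 (24/4), th=0 (24%4)
i=3: r=6+8=14, c=0*2+1=1
col: 2 vs 1

buggy=2 correct=1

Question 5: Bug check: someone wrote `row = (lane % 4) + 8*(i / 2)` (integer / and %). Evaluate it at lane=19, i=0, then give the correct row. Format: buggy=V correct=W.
buggy=3 correct=4

`(lane % 4) + 8*(i / 2)`[19,0]→3
19: G=4,T=3
[0] (4+0,3*2+0) = (4,6)
row: 3 vs 4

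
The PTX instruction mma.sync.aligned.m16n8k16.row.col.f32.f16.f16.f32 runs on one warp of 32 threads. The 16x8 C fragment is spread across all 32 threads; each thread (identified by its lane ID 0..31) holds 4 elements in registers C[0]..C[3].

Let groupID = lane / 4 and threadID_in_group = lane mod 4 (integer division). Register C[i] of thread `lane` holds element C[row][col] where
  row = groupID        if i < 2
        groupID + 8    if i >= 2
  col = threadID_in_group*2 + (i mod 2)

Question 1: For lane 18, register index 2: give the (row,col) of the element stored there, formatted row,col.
18: gr=4,th=2
[2] (4+8,2*2+0) = (12,4)

12,4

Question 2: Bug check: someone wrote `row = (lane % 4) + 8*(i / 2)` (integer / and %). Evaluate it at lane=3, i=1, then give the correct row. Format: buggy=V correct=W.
buggy=3 correct=0

`(lane % 4) + 8*(i / 2)`[3,1]->3
3: gid=0,tid=3
[1] (0+0,3*2+1) = (0,7)
row: 3 vs 0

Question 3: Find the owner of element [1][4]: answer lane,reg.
6,0

r=1→G=1,rhi=0  c=4→T=2,p=0
L=1*4+2=6  i=0*2+0=0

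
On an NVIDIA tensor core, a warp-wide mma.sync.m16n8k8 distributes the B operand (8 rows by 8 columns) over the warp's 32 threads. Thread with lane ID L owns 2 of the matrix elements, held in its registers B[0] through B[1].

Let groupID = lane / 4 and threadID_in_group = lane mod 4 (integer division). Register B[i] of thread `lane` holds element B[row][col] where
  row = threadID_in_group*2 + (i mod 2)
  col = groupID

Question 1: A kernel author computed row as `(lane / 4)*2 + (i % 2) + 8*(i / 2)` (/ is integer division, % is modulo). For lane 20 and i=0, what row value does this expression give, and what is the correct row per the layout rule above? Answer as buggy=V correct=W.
buggy=10 correct=0

`(lane / 4)*2 + (i % 2) + 8*(i / 2)`[20,0]⇒10
lane 20: gr=5 (20/4), th=0 (20%4)
i=0: r=0*2+0=0, c=gr=5
row: 10 vs 0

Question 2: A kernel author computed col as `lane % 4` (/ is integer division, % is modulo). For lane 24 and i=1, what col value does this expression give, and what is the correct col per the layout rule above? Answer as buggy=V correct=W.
buggy=0 correct=6

`lane % 4`[24,1]->0
lane 24: gid=6 (24/4), tid=0 (24%4)
i=1: r=0*2+1=1, c=gid=6
col: 0 vs 6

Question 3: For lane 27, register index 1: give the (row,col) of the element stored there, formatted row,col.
27: gid=6,tid=3
[1] (3*2+1,6) = (7,6)

7,6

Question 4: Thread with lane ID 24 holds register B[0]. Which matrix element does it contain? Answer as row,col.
L=24→G=24>>2=6, T=24&3=0
[0]→row 0·2+0=0  col G=6

0,6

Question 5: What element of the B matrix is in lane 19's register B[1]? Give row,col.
7,4

19: G=4,T=3
[1] (3*2+1,4) = (7,4)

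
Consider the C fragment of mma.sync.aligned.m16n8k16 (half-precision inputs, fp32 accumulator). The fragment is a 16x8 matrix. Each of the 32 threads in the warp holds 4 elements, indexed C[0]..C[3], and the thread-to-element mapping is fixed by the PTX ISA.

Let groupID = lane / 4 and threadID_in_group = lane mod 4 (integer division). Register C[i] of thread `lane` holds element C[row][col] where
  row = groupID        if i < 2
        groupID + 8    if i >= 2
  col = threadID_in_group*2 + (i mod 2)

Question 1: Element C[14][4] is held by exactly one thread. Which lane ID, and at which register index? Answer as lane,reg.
26,2

r=14→G=6,rhi=1  c=4→T=2,p=0
L=6*4+2=26  i=1*2+0=2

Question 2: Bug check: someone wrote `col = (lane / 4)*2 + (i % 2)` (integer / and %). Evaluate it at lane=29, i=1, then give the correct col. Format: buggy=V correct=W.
`(lane / 4)*2 + (i % 2)`[29,1]->15
29: gid=7,tid=1
[1] (7+0,1*2+1) = (7,3)
col: 15 vs 3

buggy=15 correct=3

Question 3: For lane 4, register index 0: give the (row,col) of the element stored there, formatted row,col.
lane 4->4/4=1, 4 mod 4=0
i=0  r:1+0->1  c:2·0+0->0

1,0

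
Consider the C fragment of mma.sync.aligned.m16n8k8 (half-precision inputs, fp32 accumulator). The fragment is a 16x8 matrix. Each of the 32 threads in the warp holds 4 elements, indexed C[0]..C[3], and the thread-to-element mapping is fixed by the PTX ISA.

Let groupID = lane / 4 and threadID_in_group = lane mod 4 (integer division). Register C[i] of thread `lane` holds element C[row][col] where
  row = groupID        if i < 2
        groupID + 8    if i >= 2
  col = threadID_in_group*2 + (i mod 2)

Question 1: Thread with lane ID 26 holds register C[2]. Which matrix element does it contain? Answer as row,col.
L=26->gid=26>>2=6, tid=26&3=2
[2]->row 6+8=14  col 2·2+0=4

14,4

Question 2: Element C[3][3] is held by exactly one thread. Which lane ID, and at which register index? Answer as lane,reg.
13,1

r: 3->gid=3,r8=0  c: 3->tid=1,i&1=1
L=3*4+1=13  i=0*2+1=1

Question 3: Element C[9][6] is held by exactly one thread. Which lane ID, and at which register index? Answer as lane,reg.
r=9->g=1,rb=1  c=6->t=3,b0=0
L=1*4+3=7  i=1*2+0=2

7,2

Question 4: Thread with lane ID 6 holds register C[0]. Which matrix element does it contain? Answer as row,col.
1,4

L=6=>grp=6>>2=1, tig=6&3=2
[0]=>row 1+0=1  col 2·2+0=4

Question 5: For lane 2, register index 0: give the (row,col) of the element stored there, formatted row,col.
L=2→G=2>>2=0, T=2&3=2
[0]→row 0+0=0  col 2·2+0=4

0,4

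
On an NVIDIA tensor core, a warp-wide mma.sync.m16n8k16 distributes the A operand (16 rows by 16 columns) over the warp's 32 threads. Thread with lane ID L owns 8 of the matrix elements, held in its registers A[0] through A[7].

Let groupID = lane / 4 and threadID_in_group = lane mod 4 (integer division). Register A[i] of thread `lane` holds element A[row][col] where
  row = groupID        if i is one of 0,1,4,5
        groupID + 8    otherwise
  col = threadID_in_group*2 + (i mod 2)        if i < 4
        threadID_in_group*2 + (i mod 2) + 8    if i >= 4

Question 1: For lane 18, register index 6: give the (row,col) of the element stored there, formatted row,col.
12,12

18: grp=4,tig=2
[6] (4+8,2*2+0+8) = (12,12)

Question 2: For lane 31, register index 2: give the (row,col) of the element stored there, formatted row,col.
15,6

lane 31->31/4=7, 31 mod 4=3
i=2  r:7+8->15  c:2·3+0+0->6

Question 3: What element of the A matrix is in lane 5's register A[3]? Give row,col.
lane 5->5/4=1, 5 mod 4=1
i=3  r:1+8->9  c:2·1+1+0->3

9,3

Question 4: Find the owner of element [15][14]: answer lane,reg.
31,6

r: 15->gid=7,r8=1  c: 14->c8=1,tid=3,i&1=0
L=7*4+3=31  i=1*4+1*2+0=6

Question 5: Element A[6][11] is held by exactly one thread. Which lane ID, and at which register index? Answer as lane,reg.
25,5

r=6→G=6,rhi=0  c=11→chi=1,T=1,p=1
L=6*4+1=25  i=1*4+0*2+1=5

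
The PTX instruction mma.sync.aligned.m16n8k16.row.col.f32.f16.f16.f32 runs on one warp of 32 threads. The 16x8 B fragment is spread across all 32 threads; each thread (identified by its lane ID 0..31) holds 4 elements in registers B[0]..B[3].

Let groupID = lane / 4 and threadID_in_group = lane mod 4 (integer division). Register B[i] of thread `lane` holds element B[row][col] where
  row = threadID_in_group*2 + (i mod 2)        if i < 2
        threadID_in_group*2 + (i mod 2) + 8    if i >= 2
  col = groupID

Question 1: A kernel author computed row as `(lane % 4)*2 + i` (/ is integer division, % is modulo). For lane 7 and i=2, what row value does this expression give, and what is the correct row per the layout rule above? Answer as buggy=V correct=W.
buggy=8 correct=14

`(lane % 4)*2 + i`[7,2]⇒8
L=7⇒gr=7>>2=1, th=7&3=3
[2]⇒row 3·2+0+8=14  col gr=1
row: 8 vs 14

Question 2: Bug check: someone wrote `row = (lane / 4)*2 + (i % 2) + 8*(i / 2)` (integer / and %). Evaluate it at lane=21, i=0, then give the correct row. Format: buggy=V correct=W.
`(lane / 4)*2 + (i % 2) + 8*(i / 2)`[21,0]->10
lane 21: g=5 (21/4), t=1 (21%4)
i=0: r=1*2+0+0=2, c=g=5
row: 10 vs 2

buggy=10 correct=2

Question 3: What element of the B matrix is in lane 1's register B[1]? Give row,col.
1: g=0,t=1
[1] (1*2+1+0,0) = (3,0)

3,0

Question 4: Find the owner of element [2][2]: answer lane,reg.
9,0

c=2->g=2  r=2->rb=0,t=1,b0=0
L=2*4+1=9  i=0*2+0=0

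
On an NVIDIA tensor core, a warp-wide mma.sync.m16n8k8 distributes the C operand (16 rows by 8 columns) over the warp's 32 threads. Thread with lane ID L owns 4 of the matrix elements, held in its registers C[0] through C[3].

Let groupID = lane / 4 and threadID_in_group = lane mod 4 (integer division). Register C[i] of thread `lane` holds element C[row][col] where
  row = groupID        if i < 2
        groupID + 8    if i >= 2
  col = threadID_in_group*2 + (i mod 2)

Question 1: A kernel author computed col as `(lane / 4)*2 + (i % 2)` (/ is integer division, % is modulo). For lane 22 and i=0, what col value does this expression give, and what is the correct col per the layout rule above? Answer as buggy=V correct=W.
buggy=10 correct=4

`(lane / 4)*2 + (i % 2)`[22,0]→10
L=22→G=22>>2=5, T=22&3=2
[0]→row 5+0=5  col 2·2+0=4
col: 10 vs 4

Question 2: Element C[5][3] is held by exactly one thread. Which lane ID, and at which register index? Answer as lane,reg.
r=5⇒gr=5,Rb=0  c=3⇒th=1,odd=1
L=5*4+1=21  i=0*2+1=1

21,1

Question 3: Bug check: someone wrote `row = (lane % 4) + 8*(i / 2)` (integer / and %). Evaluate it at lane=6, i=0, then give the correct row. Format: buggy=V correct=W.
buggy=2 correct=1

`(lane % 4) + 8*(i / 2)`[6,0]=>2
lane 6: grp=1 (6/4), tig=2 (6%4)
i=0: r=1+0=1, c=2*2+0=4
row: 2 vs 1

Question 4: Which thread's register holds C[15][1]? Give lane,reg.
r: 15->gid=7,r8=1  c: 1->tid=0,i&1=1
L=7*4+0=28  i=1*2+1=3

28,3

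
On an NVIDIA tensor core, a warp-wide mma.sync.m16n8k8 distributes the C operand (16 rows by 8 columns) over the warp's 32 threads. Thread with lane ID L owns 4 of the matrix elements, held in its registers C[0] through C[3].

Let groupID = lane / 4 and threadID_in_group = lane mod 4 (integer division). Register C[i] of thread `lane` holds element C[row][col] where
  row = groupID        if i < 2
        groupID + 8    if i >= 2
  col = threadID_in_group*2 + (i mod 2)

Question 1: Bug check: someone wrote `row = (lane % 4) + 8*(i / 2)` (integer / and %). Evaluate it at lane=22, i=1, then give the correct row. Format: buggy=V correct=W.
buggy=2 correct=5

`(lane % 4) + 8*(i / 2)`[22,1]->2
lane 22: gid=5 (22/4), tid=2 (22%4)
i=1: r=5+0=5, c=2*2+1=5
row: 2 vs 5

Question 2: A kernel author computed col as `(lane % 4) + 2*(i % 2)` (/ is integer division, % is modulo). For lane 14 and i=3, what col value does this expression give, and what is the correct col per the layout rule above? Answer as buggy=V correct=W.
`(lane % 4) + 2*(i % 2)`[14,3]→4
lane 14: G=3 (14/4), T=2 (14%4)
i=3: r=3+8=11, c=2*2+1=5
col: 4 vs 5

buggy=4 correct=5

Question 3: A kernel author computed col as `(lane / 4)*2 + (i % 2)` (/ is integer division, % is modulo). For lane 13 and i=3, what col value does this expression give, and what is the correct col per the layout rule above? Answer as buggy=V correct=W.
buggy=7 correct=3

`(lane / 4)*2 + (i % 2)`[13,3]->7
lane 13: gid=3 (13/4), tid=1 (13%4)
i=3: r=3+8=11, c=1*2+1=3
col: 7 vs 3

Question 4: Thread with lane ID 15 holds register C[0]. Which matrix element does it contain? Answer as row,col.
3,6

lane 15->15/4=3, 15 mod 4=3
i=0  r:3+0->3  c:2·3+0->6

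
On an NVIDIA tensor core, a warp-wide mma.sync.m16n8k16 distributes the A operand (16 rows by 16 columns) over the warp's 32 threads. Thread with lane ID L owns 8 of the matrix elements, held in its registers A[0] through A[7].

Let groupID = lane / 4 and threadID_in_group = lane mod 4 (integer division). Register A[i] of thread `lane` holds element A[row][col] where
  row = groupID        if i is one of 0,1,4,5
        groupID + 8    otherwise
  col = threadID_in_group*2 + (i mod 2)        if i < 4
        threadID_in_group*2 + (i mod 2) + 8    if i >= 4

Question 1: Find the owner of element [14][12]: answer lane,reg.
r=14->g=6,rb=1  c=12->cb=1,t=2,b0=0
L=6*4+2=26  i=1*4+1*2+0=6

26,6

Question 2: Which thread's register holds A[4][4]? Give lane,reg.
18,0

r:4=>grp=4,rB=0  c:4=>cB=0,tig=2,lo=0
L=4*4+2=18  i=0*4+0*2+0=0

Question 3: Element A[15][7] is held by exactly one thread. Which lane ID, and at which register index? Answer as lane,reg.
31,3

r=15→G=7,rhi=1  c=7→chi=0,T=3,p=1
L=7*4+3=31  i=0*4+1*2+1=3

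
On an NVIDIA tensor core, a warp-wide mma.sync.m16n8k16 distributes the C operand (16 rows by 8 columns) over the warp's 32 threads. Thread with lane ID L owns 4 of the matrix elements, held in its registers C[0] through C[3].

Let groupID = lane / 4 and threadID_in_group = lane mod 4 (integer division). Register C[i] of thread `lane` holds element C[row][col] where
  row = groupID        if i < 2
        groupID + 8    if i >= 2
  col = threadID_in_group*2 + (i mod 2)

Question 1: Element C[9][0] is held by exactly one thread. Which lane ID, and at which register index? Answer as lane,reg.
4,2

r:9=>grp=1,rB=1  c:0=>tig=0,lo=0
L=1*4+0=4  i=1*2+0=2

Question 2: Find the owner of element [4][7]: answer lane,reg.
r=4⇒gr=4,Rb=0  c=7⇒th=3,odd=1
L=4*4+3=19  i=0*2+1=1

19,1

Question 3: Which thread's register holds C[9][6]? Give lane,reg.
r=9⇒gr=1,Rb=1  c=6⇒th=3,odd=0
L=1*4+3=7  i=1*2+0=2

7,2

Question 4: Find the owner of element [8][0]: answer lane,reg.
0,2

r=8->g=0,rb=1  c=0->t=0,b0=0
L=0*4+0=0  i=1*2+0=2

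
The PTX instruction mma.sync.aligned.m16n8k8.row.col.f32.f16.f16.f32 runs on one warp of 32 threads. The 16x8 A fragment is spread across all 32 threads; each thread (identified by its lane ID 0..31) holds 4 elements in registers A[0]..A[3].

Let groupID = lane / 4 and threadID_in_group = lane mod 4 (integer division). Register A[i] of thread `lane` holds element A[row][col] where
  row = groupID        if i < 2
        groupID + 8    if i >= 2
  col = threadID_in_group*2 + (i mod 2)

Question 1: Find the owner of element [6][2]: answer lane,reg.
r:6=>grp=6,rB=0  c:2=>tig=1,lo=0
L=6*4+1=25  i=0*2+0=0

25,0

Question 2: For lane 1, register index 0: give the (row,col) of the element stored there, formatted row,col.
0,2

1: gr=0,th=1
[0] (0+0,1*2+0) = (0,2)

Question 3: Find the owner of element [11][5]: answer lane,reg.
14,3

r=11⇒gr=3,Rb=1  c=5⇒th=2,odd=1
L=3*4+2=14  i=1*2+1=3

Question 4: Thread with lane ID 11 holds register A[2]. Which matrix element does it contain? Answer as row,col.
10,6

L=11=>grp=11>>2=2, tig=11&3=3
[2]=>row 2+8=10  col 3·2+0=6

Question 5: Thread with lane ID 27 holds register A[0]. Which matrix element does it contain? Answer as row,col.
27: grp=6,tig=3
[0] (6+0,3*2+0) = (6,6)

6,6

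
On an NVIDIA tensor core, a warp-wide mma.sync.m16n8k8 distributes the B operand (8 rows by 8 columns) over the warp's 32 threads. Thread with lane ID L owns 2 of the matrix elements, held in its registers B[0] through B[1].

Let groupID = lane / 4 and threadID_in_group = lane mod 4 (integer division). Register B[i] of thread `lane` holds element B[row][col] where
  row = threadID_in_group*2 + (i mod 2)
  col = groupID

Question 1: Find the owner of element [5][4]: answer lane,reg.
c=4→G=4  r=5→T=2,p=1
L=4*4+2=18  i=1=1

18,1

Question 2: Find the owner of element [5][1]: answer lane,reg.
c=1⇒gr=1  r=5⇒th=2,odd=1
L=1*4+2=6  i=1=1

6,1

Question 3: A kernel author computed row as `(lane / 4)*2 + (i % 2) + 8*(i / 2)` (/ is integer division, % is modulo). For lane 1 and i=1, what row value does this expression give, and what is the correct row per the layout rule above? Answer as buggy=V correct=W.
buggy=1 correct=3

`(lane / 4)*2 + (i % 2) + 8*(i / 2)`[1,1]->1
1: g=0,t=1
[1] (1*2+1,0) = (3,0)
row: 1 vs 3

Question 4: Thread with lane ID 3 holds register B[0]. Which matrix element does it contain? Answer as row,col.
3: grp=0,tig=3
[0] (3*2+0,0) = (6,0)

6,0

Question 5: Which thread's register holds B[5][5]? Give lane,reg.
c=5⇒gr=5  r=5⇒th=2,odd=1
L=5*4+2=22  i=1=1

22,1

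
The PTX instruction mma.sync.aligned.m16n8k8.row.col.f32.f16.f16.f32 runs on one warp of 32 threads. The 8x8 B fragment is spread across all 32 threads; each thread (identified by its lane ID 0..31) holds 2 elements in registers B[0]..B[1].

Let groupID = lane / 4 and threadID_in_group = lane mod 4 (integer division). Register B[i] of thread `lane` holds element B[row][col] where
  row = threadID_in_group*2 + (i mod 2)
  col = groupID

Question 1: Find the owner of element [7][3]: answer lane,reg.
c: 3->gid=3  r: 7->tid=3,i&1=1
L=3*4+3=15  i=1=1

15,1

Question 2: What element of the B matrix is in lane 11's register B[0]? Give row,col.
6,2

L=11->g=11>>2=2, t=11&3=3
[0]->row 3·2+0=6  col g=2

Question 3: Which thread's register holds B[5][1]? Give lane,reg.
6,1

c: 1->gid=1  r: 5->tid=2,i&1=1
L=1*4+2=6  i=1=1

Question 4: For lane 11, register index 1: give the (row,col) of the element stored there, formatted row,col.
7,2

lane 11: grp=2 (11/4), tig=3 (11%4)
i=1: r=3*2+1=7, c=grp=2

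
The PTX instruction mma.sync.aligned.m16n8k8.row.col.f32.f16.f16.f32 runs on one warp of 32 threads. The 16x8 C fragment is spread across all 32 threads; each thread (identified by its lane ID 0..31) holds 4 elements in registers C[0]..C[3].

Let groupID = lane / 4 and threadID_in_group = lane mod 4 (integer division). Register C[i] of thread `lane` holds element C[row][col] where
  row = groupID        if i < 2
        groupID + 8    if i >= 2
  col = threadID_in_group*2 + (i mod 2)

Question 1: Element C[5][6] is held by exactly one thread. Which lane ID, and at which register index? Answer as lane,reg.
r=5->g=5,rb=0  c=6->t=3,b0=0
L=5*4+3=23  i=0*2+0=0

23,0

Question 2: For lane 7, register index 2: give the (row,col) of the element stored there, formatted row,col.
7: gid=1,tid=3
[2] (1+8,3*2+0) = (9,6)

9,6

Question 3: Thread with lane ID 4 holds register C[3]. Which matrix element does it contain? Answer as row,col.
4: grp=1,tig=0
[3] (1+8,0*2+1) = (9,1)

9,1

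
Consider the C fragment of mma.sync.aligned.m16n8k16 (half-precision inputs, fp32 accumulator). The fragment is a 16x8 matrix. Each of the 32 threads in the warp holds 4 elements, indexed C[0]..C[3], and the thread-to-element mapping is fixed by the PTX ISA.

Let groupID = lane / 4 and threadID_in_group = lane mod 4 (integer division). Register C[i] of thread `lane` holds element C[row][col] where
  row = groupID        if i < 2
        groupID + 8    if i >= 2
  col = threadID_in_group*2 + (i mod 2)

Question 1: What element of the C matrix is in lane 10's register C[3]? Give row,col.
10,5

lane 10: grp=2 (10/4), tig=2 (10%4)
i=3: r=2+8=10, c=2*2+1=5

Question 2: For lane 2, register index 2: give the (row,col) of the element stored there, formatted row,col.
8,4

lane 2->2/4=0, 2 mod 4=2
i=2  r:0+8->8  c:2·2+0->4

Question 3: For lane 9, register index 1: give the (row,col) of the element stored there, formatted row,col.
2,3

lane 9⇒9/4=2, 9 mod 4=1
i=1  r:2+0⇒2  c:2·1+1⇒3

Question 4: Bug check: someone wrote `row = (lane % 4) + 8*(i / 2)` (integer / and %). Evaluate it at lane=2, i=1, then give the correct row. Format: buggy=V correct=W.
`(lane % 4) + 8*(i / 2)`[2,1]⇒2
L=2⇒gr=2>>2=0, th=2&3=2
[1]⇒row 0+0=0  col 2·2+1=5
row: 2 vs 0

buggy=2 correct=0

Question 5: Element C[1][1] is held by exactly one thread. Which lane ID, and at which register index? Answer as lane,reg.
r:1=>grp=1,rB=0  c:1=>tig=0,lo=1
L=1*4+0=4  i=0*2+1=1

4,1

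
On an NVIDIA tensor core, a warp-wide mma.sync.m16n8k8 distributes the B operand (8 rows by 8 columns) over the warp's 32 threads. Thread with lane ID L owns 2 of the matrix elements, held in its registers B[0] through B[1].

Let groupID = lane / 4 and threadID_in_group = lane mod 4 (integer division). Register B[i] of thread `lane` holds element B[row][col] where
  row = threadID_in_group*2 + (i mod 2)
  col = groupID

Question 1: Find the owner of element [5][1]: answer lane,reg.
6,1

c=1→G=1  r=5→T=2,p=1
L=1*4+2=6  i=1=1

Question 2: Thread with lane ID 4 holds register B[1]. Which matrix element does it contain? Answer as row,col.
4: gr=1,th=0
[1] (0*2+1,1) = (1,1)

1,1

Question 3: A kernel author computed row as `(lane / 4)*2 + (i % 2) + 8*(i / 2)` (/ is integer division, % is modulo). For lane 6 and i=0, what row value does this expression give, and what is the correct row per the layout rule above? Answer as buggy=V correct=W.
`(lane / 4)*2 + (i % 2) + 8*(i / 2)`[6,0]=>2
lane 6=>6/4=1, 6 mod 4=2
i=0  r:2·2+0=>4  c:1
row: 2 vs 4

buggy=2 correct=4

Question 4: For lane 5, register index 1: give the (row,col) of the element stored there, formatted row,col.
lane 5->5/4=1, 5 mod 4=1
i=1  r:2·1+1->3  c:1

3,1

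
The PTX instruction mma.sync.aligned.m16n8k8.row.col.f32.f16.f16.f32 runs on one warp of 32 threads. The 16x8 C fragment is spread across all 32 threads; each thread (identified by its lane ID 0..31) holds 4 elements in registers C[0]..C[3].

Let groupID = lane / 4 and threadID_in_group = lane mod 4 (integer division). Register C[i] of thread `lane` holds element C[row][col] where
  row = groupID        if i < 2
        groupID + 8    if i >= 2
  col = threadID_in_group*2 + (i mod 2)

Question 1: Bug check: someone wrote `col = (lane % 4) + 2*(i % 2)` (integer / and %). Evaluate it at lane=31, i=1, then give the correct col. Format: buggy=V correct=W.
`(lane % 4) + 2*(i % 2)`[31,1]→5
L=31→G=31>>2=7, T=31&3=3
[1]→row 7+0=7  col 3·2+1=7
col: 5 vs 7

buggy=5 correct=7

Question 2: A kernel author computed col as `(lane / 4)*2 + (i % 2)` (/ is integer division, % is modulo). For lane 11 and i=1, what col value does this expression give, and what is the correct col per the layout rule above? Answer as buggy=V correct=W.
buggy=5 correct=7

`(lane / 4)*2 + (i % 2)`[11,1]→5
11: G=2,T=3
[1] (2+0,3*2+1) = (2,7)
col: 5 vs 7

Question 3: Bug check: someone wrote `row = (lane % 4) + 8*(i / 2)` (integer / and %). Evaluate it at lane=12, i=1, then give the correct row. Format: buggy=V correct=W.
`(lane % 4) + 8*(i / 2)`[12,1]->0
lane 12->12/4=3, 12 mod 4=0
i=1  r:3+0->3  c:2·0+1->1
row: 0 vs 3

buggy=0 correct=3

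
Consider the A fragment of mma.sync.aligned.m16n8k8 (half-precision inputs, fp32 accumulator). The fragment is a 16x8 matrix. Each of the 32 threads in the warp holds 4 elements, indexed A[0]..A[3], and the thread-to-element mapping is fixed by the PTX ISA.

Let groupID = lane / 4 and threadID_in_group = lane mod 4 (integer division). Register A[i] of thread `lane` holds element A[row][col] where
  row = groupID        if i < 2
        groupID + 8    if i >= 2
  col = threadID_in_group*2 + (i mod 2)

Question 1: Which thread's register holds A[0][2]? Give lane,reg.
1,0

r=0→G=0,rhi=0  c=2→T=1,p=0
L=0*4+1=1  i=0*2+0=0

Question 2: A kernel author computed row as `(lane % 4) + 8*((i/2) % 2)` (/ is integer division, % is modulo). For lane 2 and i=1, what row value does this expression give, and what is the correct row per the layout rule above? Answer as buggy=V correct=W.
`(lane % 4) + 8*((i/2) % 2)`[2,1]⇒2
L=2⇒gr=2>>2=0, th=2&3=2
[1]⇒row 0+0=0  col 2·2+1=5
row: 2 vs 0

buggy=2 correct=0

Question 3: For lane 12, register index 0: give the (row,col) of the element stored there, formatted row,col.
lane 12⇒12/4=3, 12 mod 4=0
i=0  r:3+0⇒3  c:2·0+0⇒0

3,0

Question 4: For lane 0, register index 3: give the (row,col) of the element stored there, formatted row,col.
L=0=>grp=0>>2=0, tig=0&3=0
[3]=>row 0+8=8  col 0·2+1=1

8,1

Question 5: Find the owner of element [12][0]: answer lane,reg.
r:12=>grp=4,rB=1  c:0=>tig=0,lo=0
L=4*4+0=16  i=1*2+0=2

16,2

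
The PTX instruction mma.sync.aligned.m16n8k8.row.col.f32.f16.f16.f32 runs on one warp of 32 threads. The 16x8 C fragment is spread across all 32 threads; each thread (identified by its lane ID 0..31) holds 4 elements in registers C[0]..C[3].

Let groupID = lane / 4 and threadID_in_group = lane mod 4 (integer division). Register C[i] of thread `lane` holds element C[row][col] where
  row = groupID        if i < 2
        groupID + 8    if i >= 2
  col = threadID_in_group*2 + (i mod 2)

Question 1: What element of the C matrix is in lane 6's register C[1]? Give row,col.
lane 6: gr=1 (6/4), th=2 (6%4)
i=1: r=1+0=1, c=2*2+1=5

1,5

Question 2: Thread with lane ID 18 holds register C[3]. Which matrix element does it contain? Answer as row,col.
12,5

18: G=4,T=2
[3] (4+8,2*2+1) = (12,5)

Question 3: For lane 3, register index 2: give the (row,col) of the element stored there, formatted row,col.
L=3->gid=3>>2=0, tid=3&3=3
[2]->row 0+8=8  col 3·2+0=6

8,6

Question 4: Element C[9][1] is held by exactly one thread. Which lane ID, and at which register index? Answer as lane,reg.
r=9→G=1,rhi=1  c=1→T=0,p=1
L=1*4+0=4  i=1*2+1=3

4,3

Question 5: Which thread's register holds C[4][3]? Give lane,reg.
17,1

r: 4->gid=4,r8=0  c: 3->tid=1,i&1=1
L=4*4+1=17  i=0*2+1=1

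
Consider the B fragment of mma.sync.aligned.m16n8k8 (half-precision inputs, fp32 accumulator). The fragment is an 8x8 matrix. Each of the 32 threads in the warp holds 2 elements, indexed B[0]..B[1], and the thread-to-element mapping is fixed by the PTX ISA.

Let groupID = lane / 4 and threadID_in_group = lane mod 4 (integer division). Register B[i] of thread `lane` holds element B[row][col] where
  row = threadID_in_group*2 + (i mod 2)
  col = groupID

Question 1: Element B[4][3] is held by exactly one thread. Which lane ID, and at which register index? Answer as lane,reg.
14,0

c=3→G=3  r=4→T=2,p=0
L=3*4+2=14  i=0=0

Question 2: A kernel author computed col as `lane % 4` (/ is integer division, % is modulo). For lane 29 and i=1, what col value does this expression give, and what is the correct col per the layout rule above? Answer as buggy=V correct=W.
`lane % 4`[29,1]->1
lane 29: gid=7 (29/4), tid=1 (29%4)
i=1: r=1*2+1=3, c=gid=7
col: 1 vs 7

buggy=1 correct=7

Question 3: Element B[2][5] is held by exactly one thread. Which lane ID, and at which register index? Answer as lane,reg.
21,0

c=5->g=5  r=2->t=1,b0=0
L=5*4+1=21  i=0=0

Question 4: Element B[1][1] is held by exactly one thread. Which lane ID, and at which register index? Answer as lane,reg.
4,1

c=1⇒gr=1  r=1⇒th=0,odd=1
L=1*4+0=4  i=1=1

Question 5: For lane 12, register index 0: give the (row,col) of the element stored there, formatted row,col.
0,3

lane 12: gr=3 (12/4), th=0 (12%4)
i=0: r=0*2+0=0, c=gr=3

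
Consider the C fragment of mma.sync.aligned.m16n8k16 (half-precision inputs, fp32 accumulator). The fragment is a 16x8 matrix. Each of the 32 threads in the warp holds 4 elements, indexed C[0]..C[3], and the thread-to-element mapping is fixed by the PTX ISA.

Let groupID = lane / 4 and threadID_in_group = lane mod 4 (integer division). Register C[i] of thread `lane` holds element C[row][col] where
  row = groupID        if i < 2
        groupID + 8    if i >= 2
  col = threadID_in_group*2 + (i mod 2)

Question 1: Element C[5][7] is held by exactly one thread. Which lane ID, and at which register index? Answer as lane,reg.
23,1

r=5⇒gr=5,Rb=0  c=7⇒th=3,odd=1
L=5*4+3=23  i=0*2+1=1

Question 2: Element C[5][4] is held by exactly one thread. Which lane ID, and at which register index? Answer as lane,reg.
22,0

r: 5->gid=5,r8=0  c: 4->tid=2,i&1=0
L=5*4+2=22  i=0*2+0=0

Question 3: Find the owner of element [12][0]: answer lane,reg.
r: 12->gid=4,r8=1  c: 0->tid=0,i&1=0
L=4*4+0=16  i=1*2+0=2

16,2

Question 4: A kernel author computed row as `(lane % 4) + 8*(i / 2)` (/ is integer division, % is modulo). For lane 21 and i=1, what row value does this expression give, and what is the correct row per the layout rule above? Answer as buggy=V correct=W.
buggy=1 correct=5

`(lane % 4) + 8*(i / 2)`[21,1]=>1
21: grp=5,tig=1
[1] (5+0,1*2+1) = (5,3)
row: 1 vs 5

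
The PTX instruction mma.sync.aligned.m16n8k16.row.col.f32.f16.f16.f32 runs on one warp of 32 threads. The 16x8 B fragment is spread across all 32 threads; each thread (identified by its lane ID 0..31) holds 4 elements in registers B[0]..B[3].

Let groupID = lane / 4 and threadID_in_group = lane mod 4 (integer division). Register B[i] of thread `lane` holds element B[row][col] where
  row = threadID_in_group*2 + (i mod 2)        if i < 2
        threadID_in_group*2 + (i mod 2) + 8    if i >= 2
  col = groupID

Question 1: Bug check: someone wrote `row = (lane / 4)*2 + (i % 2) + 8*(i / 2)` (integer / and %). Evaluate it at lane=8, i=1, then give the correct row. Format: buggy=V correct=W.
buggy=5 correct=1

`(lane / 4)*2 + (i % 2) + 8*(i / 2)`[8,1]→5
8: G=2,T=0
[1] (0*2+1+0,2) = (1,2)
row: 5 vs 1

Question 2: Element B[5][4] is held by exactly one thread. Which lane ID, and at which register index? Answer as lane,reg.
18,1

c=4⇒gr=4  r=5⇒Rb=0,th=2,odd=1
L=4*4+2=18  i=0*2+1=1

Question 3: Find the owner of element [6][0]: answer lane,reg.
c: 0->gid=0  r: 6->r8=0,tid=3,i&1=0
L=0*4+3=3  i=0*2+0=0

3,0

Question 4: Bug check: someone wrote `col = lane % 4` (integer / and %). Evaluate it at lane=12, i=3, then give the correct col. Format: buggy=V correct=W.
`lane % 4`[12,3]->0
12: g=3,t=0
[3] (0*2+1+8,3) = (9,3)
col: 0 vs 3

buggy=0 correct=3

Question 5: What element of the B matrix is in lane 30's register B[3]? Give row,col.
lane 30: gr=7 (30/4), th=2 (30%4)
i=3: r=2*2+1+8=13, c=gr=7

13,7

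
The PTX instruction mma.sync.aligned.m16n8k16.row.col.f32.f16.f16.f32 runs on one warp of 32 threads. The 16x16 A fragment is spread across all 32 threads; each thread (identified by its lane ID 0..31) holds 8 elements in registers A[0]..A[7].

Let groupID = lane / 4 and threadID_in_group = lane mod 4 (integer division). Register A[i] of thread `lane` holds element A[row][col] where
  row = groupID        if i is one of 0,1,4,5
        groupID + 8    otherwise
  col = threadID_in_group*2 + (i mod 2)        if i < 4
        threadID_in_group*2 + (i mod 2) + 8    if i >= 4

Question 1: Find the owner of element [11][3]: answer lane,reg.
r=11⇒gr=3,Rb=1  c=3⇒Cb=0,th=1,odd=1
L=3*4+1=13  i=0*4+1*2+1=3

13,3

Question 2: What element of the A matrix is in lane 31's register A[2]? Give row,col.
15,6

L=31->gid=31>>2=7, tid=31&3=3
[2]->row 7+8=15  col 3·2+0+0=6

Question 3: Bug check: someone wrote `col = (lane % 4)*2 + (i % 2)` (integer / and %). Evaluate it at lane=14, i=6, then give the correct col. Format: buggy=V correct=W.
buggy=4 correct=12

`(lane % 4)*2 + (i % 2)`[14,6]->4
14: g=3,t=2
[6] (3+8,2*2+0+8) = (11,12)
col: 4 vs 12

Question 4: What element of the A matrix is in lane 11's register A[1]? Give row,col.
2,7

lane 11: g=2 (11/4), t=3 (11%4)
i=1: r=2+0=2, c=3*2+1+0=7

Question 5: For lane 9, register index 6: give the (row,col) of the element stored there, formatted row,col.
10,10

L=9->g=9>>2=2, t=9&3=1
[6]->row 2+8=10  col 1·2+0+8=10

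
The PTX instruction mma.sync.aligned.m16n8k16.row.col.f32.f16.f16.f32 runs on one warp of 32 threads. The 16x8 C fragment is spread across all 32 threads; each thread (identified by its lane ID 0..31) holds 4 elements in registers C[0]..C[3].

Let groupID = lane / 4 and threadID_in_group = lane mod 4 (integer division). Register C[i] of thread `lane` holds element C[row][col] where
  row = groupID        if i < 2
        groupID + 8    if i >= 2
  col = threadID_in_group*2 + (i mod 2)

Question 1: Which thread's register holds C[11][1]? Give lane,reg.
r: 11->gid=3,r8=1  c: 1->tid=0,i&1=1
L=3*4+0=12  i=1*2+1=3

12,3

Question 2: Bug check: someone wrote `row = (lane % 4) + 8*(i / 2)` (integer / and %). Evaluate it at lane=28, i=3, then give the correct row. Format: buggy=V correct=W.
`(lane % 4) + 8*(i / 2)`[28,3]=>8
lane 28: grp=7 (28/4), tig=0 (28%4)
i=3: r=7+8=15, c=0*2+1=1
row: 8 vs 15

buggy=8 correct=15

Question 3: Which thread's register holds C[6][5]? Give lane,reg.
r:6=>grp=6,rB=0  c:5=>tig=2,lo=1
L=6*4+2=26  i=0*2+1=1

26,1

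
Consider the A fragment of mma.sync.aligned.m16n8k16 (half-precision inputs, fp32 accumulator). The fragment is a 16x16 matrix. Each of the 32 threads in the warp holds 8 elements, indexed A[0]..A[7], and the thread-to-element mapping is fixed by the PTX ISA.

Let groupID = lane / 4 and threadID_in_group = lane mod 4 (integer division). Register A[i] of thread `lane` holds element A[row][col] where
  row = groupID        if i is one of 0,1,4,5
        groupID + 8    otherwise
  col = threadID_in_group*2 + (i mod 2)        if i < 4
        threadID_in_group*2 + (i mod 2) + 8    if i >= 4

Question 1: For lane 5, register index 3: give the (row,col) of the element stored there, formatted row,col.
9,3

lane 5: G=1 (5/4), T=1 (5%4)
i=3: r=1+8=9, c=1*2+1+0=3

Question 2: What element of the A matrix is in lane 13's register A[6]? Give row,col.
lane 13->13/4=3, 13 mod 4=1
i=6  r:3+8->11  c:2·1+0+8->10

11,10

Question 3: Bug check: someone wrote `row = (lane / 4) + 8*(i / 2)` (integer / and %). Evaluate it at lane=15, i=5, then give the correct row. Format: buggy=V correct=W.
buggy=19 correct=3

`(lane / 4) + 8*(i / 2)`[15,5]→19
15: G=3,T=3
[5] (3+0,3*2+1+8) = (3,15)
row: 19 vs 3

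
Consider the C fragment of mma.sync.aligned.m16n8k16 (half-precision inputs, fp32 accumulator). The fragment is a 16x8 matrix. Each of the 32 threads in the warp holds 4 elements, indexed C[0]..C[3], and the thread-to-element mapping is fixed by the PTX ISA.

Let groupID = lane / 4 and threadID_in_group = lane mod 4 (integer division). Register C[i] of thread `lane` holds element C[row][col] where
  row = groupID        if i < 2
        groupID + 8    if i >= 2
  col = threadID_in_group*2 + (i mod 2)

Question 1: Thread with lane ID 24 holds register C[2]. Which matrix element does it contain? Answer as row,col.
24: G=6,T=0
[2] (6+8,0*2+0) = (14,0)

14,0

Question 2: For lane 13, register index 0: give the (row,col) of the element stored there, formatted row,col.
lane 13->13/4=3, 13 mod 4=1
i=0  r:3+0->3  c:2·1+0->2

3,2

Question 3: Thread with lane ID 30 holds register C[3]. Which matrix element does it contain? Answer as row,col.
L=30=>grp=30>>2=7, tig=30&3=2
[3]=>row 7+8=15  col 2·2+1=5

15,5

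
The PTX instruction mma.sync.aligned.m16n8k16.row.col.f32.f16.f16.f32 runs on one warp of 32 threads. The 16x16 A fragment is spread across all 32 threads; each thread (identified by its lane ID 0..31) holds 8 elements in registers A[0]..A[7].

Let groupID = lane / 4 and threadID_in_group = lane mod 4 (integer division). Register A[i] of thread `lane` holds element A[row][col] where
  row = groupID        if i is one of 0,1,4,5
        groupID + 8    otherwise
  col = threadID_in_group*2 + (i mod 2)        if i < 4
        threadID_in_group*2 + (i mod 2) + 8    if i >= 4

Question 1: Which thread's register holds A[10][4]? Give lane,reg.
10,2

r=10⇒gr=2,Rb=1  c=4⇒Cb=0,th=2,odd=0
L=2*4+2=10  i=0*4+1*2+0=2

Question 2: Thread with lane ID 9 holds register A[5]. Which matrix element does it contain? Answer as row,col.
2,11

lane 9->9/4=2, 9 mod 4=1
i=5  r:2+0->2  c:2·1+1+8->11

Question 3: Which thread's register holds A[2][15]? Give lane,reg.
r: 2->gid=2,r8=0  c: 15->c8=1,tid=3,i&1=1
L=2*4+3=11  i=1*4+0*2+1=5

11,5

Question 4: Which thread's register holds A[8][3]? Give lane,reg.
r=8→G=0,rhi=1  c=3→chi=0,T=1,p=1
L=0*4+1=1  i=0*4+1*2+1=3

1,3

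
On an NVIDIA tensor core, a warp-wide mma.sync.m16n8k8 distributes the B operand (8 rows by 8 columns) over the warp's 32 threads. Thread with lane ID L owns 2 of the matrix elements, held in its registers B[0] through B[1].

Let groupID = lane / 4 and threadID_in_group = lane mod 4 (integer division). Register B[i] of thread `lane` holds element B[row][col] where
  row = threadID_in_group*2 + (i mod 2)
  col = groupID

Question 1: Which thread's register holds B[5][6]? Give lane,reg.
c=6→G=6  r=5→T=2,p=1
L=6*4+2=26  i=1=1

26,1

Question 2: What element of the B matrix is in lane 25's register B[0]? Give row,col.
2,6

lane 25: g=6 (25/4), t=1 (25%4)
i=0: r=1*2+0=2, c=g=6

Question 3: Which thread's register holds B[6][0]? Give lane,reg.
3,0

c: 0->gid=0  r: 6->tid=3,i&1=0
L=0*4+3=3  i=0=0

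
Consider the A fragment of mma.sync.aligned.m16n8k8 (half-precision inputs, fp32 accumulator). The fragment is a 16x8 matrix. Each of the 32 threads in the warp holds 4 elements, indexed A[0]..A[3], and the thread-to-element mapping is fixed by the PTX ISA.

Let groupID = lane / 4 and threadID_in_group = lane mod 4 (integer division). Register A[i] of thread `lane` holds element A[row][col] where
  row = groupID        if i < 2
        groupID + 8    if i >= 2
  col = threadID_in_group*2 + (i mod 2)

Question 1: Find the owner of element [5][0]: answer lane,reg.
r=5->g=5,rb=0  c=0->t=0,b0=0
L=5*4+0=20  i=0*2+0=0

20,0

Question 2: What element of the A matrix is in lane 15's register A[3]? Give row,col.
11,7

L=15⇒gr=15>>2=3, th=15&3=3
[3]⇒row 3+8=11  col 3·2+1=7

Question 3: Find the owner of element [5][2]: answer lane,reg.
21,0

r=5⇒gr=5,Rb=0  c=2⇒th=1,odd=0
L=5*4+1=21  i=0*2+0=0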